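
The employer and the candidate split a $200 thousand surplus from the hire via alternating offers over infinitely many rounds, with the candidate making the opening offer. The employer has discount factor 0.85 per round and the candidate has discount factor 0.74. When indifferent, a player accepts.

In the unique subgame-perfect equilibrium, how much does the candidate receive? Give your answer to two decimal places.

Let x be the candidate's share when the candidate proposes and y be the employer's share when the employer proposes.
The employer accepts iff offered ≥ 0.85·y, so x = 200 − 0.85y. Symmetrically y = 200 − 0.74x.
Substituting: x = 200 − 0.85(200 − 0.74x), giving x(1 − 0.74·0.85) = 200(1 − 0.85).
So x = 200 × 0.15 / 0.371 ≈ 80.8625, and the employer receives 200 − x ≈ 119.1375.

80.86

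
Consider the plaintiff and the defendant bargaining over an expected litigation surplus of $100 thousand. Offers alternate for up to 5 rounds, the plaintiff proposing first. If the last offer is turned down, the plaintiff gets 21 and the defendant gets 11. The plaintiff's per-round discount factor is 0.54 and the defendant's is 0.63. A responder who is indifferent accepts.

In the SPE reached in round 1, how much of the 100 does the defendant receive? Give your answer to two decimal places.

40.11

Round 5 (the plaintiff proposes): the defendant gets 11 if talks fail, so the plaintiff offers 11 and keeps 89.
Round 4 (the defendant proposes): the plaintiff can get 89 next round, worth 0.54 × 89 = 48.06 now, so the defendant offers 48.06, keeping 51.94.
Round 3 (the plaintiff proposes): the defendant can get 51.94 next round, worth 0.63 × 51.94 = 32.7222 now; the plaintiff offers that and keeps 67.2778.
Round 2 (the defendant proposes): the plaintiff can get 67.2778 next round, worth 0.54 × 67.2778 = 36.330012 now; the defendant offers that and keeps 63.669988.
Round 1 (the plaintiff proposes): the defendant can get 63.669988 next round, worth 0.63 × 63.669988 = 40.11209244 now; the plaintiff offers that and keeps 59.88790756.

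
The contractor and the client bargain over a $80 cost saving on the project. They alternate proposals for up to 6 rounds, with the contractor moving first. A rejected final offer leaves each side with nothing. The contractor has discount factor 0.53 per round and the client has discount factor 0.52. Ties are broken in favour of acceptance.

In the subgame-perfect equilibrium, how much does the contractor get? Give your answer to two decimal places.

51.90

Solve by backward induction from round 6.
Round 6 (the client proposes): the contractor will accept anything ≥ 0, so the client offers 0 and keeps 80.
Round 5 (the contractor proposes): the client can get 80 next round, worth 0.52 × 80 = 41.6 now; the contractor offers that and keeps 38.4.
Round 4 (the client proposes): the contractor can get 38.4 next round, worth 0.53 × 38.4 = 20.352 now, so the client offers 20.352, keeping 59.648.
Round 3 (the contractor proposes): the client can get 59.648 next round, worth 0.52 × 59.648 = 31.01696 now; the contractor offers that and keeps 48.98304.
Round 2 (the client proposes): the contractor can get 48.98304 next round, worth 0.53 × 48.98304 = 25.9610112 now; the client offers that and keeps 54.0389888.
Round 1 (the contractor proposes): the client can get 54.0389888 next round, worth 0.52 × 54.0389888 = 28.100274176 now; the contractor offers that and keeps 51.899725824.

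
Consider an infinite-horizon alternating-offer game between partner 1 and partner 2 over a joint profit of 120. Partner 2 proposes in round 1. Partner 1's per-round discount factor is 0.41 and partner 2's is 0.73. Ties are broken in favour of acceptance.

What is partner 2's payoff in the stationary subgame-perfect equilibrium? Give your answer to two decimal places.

Let x be partner 2's share when partner 2 proposes and y be partner 1's share when partner 1 proposes.
Partner 1 accepts iff offered ≥ 0.41·y, so x = 120 − 0.41y. Symmetrically y = 120 − 0.73x.
Substituting: x = 120 − 0.41(120 − 0.73x), giving x(1 − 0.73·0.41) = 120(1 − 0.41).
So x = 120 × 0.59 / 0.7007 ≈ 101.0418, and partner 1 receives 120 − x ≈ 18.9582.

101.04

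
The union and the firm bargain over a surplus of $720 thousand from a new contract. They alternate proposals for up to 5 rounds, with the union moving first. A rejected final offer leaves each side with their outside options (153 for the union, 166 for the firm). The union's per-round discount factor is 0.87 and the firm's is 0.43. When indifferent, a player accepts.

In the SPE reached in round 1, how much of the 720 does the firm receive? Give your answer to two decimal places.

78.54

Round 5 (the union proposes): the firm gets 166 if talks fail, so the union offers 166 and keeps 554.
Round 4 (the firm proposes): the union can get 554 next round, worth 0.87 × 554 = 481.98 now. The firm offers 481.98 and keeps 720 − 481.98 = 238.02.
Round 3 (the union proposes): the firm can get 238.02 next round, worth 0.43 × 238.02 = 102.3486 now; the union offers that and keeps 617.6514.
Round 2 (the firm proposes): the union can get 617.6514 next round, worth 0.87 × 617.6514 = 537.356718 now, so the firm offers 537.356718, keeping 182.643282.
Round 1 (the union proposes): the firm can get 182.643282 next round, worth 0.43 × 182.643282 = 78.53661126 now. The union offers 78.53661126 and keeps 720 − 78.53661126 = 641.46338874.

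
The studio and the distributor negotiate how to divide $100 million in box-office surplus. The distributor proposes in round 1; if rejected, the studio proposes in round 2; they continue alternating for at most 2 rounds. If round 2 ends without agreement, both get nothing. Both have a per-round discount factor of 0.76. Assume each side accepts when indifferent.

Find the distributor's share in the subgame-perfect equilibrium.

Round 2 (the studio proposes): rejection yields 0 for the distributor; the studio offers 0 and keeps 100.
Round 1 (the distributor proposes): the studio can get 100 next round, worth 0.76 × 100 = 76 now, so the distributor offers 76, keeping 24.

24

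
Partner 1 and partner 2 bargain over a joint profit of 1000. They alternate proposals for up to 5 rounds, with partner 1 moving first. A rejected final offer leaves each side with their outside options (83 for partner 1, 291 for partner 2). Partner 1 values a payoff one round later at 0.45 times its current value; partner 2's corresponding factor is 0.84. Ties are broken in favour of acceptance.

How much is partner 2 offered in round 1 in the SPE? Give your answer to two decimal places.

678.22

By backward induction:
Round 5 (partner 1 proposes): partner 2 gets 291 if talks fail, so partner 1 offers 291 and keeps 709.
Round 4 (partner 2 proposes): partner 1 can get 709 next round, worth 0.45 × 709 = 319.05 now. Partner 2 offers 319.05 and keeps 1000 − 319.05 = 680.95.
Round 3 (partner 1 proposes): partner 2 can get 680.95 next round, worth 0.84 × 680.95 = 571.998 now, so partner 1 offers 571.998, keeping 428.002.
Round 2 (partner 2 proposes): partner 1 can get 428.002 next round, worth 0.45 × 428.002 = 192.6009 now, so partner 2 offers 192.6009, keeping 807.3991.
Round 1 (partner 1 proposes): partner 2 can get 807.3991 next round, worth 0.84 × 807.3991 = 678.215244 now. Partner 1 offers 678.215244 and keeps 1000 − 678.215244 = 321.784756.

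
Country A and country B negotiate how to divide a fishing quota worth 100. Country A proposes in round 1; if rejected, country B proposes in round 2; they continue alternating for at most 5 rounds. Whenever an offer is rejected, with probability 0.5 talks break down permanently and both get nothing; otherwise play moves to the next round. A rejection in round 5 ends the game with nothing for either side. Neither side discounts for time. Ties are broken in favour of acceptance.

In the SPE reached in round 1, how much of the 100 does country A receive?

Round 5 (country A proposes): country B will accept anything ≥ 0, so country A offers 0 and keeps 100.
Round 4 (country B proposes): rejecting gives country A an expected 0.5 × 100 = 50; country B offers that and keeps 50.
Round 3 (country A proposes): rejecting gives country B an expected 0.5 × 50 = 25, so country A offers 25, keeping 75.
Round 2 (country B proposes): rejecting gives country A an expected 0.5 × 75 = 37.5, so country B offers 37.5, keeping 62.5.
Round 1 (country A proposes): rejecting gives country B an expected 0.5 × 62.5 = 31.25. Country A offers 31.25 and keeps 100 − 31.25 = 68.75.

68.75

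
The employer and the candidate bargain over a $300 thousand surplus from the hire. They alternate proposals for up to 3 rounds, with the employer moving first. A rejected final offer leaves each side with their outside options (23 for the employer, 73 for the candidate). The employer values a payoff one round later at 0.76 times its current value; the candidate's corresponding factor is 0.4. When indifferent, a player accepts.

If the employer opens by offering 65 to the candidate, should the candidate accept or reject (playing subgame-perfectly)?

Round 3 (the employer proposes): the candidate gets 73 if talks fail, so the employer offers 73 and keeps 227.
Round 2 (the candidate proposes): the employer can get 227 next round, worth 0.76 × 227 = 172.52 now. The candidate offers 172.52 and keeps 300 − 172.52 = 127.48.
So by rejecting in round 1, the candidate gets 127.48 next round, worth 0.4 × 127.48 = 50.992 now.
Offer 65 ≥ 50.992, so the candidate accepts.

Accept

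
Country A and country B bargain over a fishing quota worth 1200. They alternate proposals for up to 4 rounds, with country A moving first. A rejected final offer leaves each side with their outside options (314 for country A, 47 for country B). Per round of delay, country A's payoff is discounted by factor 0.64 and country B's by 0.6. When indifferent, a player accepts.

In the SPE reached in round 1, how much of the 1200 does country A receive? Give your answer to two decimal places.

736.67

Round 4 (country B proposes): country A gets 314 if talks fail, so country B offers 314 and keeps 886.
Round 3 (country A proposes): country B can get 886 next round, worth 0.6 × 886 = 531.6 now; country A offers that and keeps 668.4.
Round 2 (country B proposes): country A can get 668.4 next round, worth 0.64 × 668.4 = 427.776 now, so country B offers 427.776, keeping 772.224.
Round 1 (country A proposes): country B can get 772.224 next round, worth 0.6 × 772.224 = 463.3344 now, so country A offers 463.3344, keeping 736.6656.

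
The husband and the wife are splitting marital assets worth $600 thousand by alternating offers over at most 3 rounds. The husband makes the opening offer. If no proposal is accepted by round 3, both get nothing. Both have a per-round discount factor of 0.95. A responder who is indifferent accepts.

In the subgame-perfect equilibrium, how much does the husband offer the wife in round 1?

28.5

Round 3 (the husband proposes): rejection yields 0 for the wife; the husband offers 0 and keeps 600.
Round 2 (the wife proposes): the husband can get 600 next round, worth 0.95 × 600 = 570 now; the wife offers that and keeps 30.
Round 1 (the husband proposes): the wife can get 30 next round, worth 0.95 × 30 = 28.5 now; the husband offers that and keeps 571.5.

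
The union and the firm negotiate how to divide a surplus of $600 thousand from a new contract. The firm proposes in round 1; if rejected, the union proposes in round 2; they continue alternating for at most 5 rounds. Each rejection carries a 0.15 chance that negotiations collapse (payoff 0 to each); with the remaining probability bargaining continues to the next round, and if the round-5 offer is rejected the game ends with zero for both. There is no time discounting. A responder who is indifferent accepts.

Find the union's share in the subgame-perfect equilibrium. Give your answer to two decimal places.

Round 5 (the firm proposes): the union will accept anything ≥ 0, so the firm offers 0 and keeps 600.
Round 4 (the union proposes): rejecting gives the firm an expected 0.85 × 600 = 510; the union offers that and keeps 90.
Round 3 (the firm proposes): rejecting gives the union an expected 0.85 × 90 = 76.5. The firm offers 76.5 and keeps 600 − 76.5 = 523.5.
Round 2 (the union proposes): rejecting gives the firm an expected 0.85 × 523.5 = 444.975, so the union offers 444.975, keeping 155.025.
Round 1 (the firm proposes): rejecting gives the union an expected 0.85 × 155.025 = 131.77125. The firm offers 131.77125 and keeps 600 − 131.77125 = 468.22875.

131.77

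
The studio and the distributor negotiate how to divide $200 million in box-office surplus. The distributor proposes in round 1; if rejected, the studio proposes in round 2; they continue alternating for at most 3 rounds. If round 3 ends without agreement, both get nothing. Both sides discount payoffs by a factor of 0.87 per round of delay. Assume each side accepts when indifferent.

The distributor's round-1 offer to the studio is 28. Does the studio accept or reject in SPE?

Round 3 (the distributor proposes): the studio will accept anything ≥ 0, so the distributor offers 0 and keeps 200.
Round 2 (the studio proposes): the distributor can get 200 next round, worth 0.87 × 200 = 174 now, so the studio offers 174, keeping 26.
So by rejecting in round 1, the studio gets 26 next round, worth 0.87 × 26 = 22.62 now.
Offer 28 ≥ 22.62, so the studio accepts.

Accept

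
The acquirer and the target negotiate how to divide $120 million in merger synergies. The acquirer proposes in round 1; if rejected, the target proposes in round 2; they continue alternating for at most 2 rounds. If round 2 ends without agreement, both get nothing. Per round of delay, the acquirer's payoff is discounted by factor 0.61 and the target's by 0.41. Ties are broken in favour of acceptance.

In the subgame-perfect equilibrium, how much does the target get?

By backward induction:
Round 2 (the target proposes): the acquirer will accept anything ≥ 0, so the target offers 0 and keeps 120.
Round 1 (the acquirer proposes): the target can get 120 next round, worth 0.41 × 120 = 49.2 now; the acquirer offers that and keeps 70.8.

49.2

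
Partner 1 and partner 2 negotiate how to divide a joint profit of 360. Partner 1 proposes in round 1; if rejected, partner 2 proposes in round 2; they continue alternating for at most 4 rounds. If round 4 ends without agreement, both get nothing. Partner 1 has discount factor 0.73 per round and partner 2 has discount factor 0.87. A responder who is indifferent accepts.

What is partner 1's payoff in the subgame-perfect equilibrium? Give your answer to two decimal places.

76.52

Round 4 (partner 2 proposes): rejection yields 0 for partner 1; partner 2 offers 0 and keeps 360.
Round 3 (partner 1 proposes): partner 2 can get 360 next round, worth 0.87 × 360 = 313.2 now. Partner 1 offers 313.2 and keeps 360 − 313.2 = 46.8.
Round 2 (partner 2 proposes): partner 1 can get 46.8 next round, worth 0.73 × 46.8 = 34.164 now; partner 2 offers that and keeps 325.836.
Round 1 (partner 1 proposes): partner 2 can get 325.836 next round, worth 0.87 × 325.836 = 283.47732 now; partner 1 offers that and keeps 76.52268.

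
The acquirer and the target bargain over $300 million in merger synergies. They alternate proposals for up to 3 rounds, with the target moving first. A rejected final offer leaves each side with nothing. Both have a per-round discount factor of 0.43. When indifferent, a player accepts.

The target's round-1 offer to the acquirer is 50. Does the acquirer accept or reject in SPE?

Reject

Work out the acquirer's continuation value if the offer is rejected.
Round 3 (the target proposes): rejection yields 0 for the acquirer; the target offers 0 and keeps 300.
Round 2 (the acquirer proposes): the target can get 300 next round, worth 0.43 × 300 = 129 now. The acquirer offers 129 and keeps 300 − 129 = 171.
So by rejecting in round 1, the acquirer gets 171 next round, worth 0.43 × 171 = 73.53 now.
Offer 50 < 73.53, so the acquirer rejects.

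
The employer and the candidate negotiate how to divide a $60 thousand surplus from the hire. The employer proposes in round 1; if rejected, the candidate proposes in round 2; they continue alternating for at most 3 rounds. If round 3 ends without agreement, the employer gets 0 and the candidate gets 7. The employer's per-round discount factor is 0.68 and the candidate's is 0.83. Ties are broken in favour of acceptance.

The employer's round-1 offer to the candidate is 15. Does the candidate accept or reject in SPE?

Round 3 (the employer proposes): the candidate gets 7 if talks fail, so the employer offers 7 and keeps 53.
Round 2 (the candidate proposes): the employer can get 53 next round, worth 0.68 × 53 = 36.04 now; the candidate offers that and keeps 23.96.
So by rejecting in round 1, the candidate gets 23.96 next round, worth 0.83 × 23.96 = 19.8868 now.
Offer 15 < 19.8868, so the candidate rejects.

Reject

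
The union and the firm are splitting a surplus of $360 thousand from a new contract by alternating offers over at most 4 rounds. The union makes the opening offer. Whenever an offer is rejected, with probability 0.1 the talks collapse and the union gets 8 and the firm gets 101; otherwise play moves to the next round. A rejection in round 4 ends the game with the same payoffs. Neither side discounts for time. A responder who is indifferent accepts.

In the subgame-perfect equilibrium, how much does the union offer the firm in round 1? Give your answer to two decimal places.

By backward induction:
Round 4 (the firm proposes): the union gets 8 if talks fail, so the firm offers 8 and keeps 352.
Round 3 (the union proposes): rejecting gives the firm an expected 0.9 × 352 + 0.1 × 101 = 326.9, so the union offers 326.9, keeping 33.1.
Round 2 (the firm proposes): rejecting gives the union an expected 0.9 × 33.1 + 0.1 × 8 = 30.59; the firm offers that and keeps 329.41.
Round 1 (the union proposes): rejecting gives the firm an expected 0.9 × 329.41 + 0.1 × 101 = 306.569; the union offers that and keeps 53.431.

306.57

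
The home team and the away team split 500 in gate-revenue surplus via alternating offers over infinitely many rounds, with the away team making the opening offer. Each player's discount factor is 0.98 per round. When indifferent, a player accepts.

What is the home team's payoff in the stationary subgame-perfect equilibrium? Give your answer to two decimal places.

247.47

In a stationary SPE each proposer offers the other exactly their discounted continuation value.
If the away team keeps x when proposing and the home team keeps y when proposing, then x = 500 − 0.98y and y = 500 − 0.98x.
Solving: x = 500(1 − 0.98) / (1 − 0.98·0.98) = 10 / 0.0396 ≈ 252.5253.
The home team gets 500 − 252.5253 ≈ 247.4747.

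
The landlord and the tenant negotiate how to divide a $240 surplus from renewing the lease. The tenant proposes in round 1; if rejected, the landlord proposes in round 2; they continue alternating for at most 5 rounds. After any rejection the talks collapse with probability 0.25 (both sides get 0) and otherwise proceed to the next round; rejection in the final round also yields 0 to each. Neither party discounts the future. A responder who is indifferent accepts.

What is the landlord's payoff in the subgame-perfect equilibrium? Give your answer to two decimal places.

70.31

By backward induction:
Round 5 (the tenant proposes): the landlord will accept anything ≥ 0, so the tenant offers 0 and keeps 240.
Round 4 (the landlord proposes): rejecting gives the tenant an expected 0.75 × 240 = 180, so the landlord offers 180, keeping 60.
Round 3 (the tenant proposes): rejecting gives the landlord an expected 0.75 × 60 = 45. The tenant offers 45 and keeps 240 − 45 = 195.
Round 2 (the landlord proposes): rejecting gives the tenant an expected 0.75 × 195 = 146.25. The landlord offers 146.25 and keeps 240 − 146.25 = 93.75.
Round 1 (the tenant proposes): rejecting gives the landlord an expected 0.75 × 93.75 = 70.3125. The tenant offers 70.3125 and keeps 240 − 70.3125 = 169.6875.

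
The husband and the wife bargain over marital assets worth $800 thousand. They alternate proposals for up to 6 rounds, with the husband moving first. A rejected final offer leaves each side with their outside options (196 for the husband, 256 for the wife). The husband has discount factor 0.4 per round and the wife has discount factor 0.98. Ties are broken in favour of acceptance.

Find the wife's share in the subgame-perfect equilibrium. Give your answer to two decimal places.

Solve by backward induction from round 6.
Round 6 (the wife proposes): the husband gets 196 if talks fail, so the wife offers 196 and keeps 604.
Round 5 (the husband proposes): the wife can get 604 next round, worth 0.98 × 604 = 591.92 now; the husband offers that and keeps 208.08.
Round 4 (the wife proposes): the husband can get 208.08 next round, worth 0.4 × 208.08 = 83.232 now. The wife offers 83.232 and keeps 800 − 83.232 = 716.768.
Round 3 (the husband proposes): the wife can get 716.768 next round, worth 0.98 × 716.768 = 702.43264 now; the husband offers that and keeps 97.56736.
Round 2 (the wife proposes): the husband can get 97.56736 next round, worth 0.4 × 97.56736 = 39.026944 now, so the wife offers 39.026944, keeping 760.973056.
Round 1 (the husband proposes): the wife can get 760.973056 next round, worth 0.98 × 760.973056 = 745.75359488 now, so the husband offers 745.75359488, keeping 54.24640512.

745.75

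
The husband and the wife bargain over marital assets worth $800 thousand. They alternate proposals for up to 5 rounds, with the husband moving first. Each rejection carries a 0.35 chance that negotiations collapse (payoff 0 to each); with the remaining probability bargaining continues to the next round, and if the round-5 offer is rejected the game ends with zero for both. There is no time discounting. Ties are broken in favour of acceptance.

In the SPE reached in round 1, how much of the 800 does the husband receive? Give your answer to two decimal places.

Round 5 (the husband proposes): the wife will accept anything ≥ 0, so the husband offers 0 and keeps 800.
Round 4 (the wife proposes): rejecting gives the husband an expected 0.65 × 800 = 520; the wife offers that and keeps 280.
Round 3 (the husband proposes): rejecting gives the wife an expected 0.65 × 280 = 182. The husband offers 182 and keeps 800 − 182 = 618.
Round 2 (the wife proposes): rejecting gives the husband an expected 0.65 × 618 = 401.7, so the wife offers 401.7, keeping 398.3.
Round 1 (the husband proposes): rejecting gives the wife an expected 0.65 × 398.3 = 258.895, so the husband offers 258.895, keeping 541.105.

541.11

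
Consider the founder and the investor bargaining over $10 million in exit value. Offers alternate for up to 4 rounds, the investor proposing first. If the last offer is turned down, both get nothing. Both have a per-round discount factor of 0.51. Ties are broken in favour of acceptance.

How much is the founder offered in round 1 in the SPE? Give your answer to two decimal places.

3.83

Round 4 (the founder proposes): rejection yields 0 for the investor; the founder offers 0 and keeps 10.
Round 3 (the investor proposes): the founder can get 10 next round, worth 0.51 × 10 = 5.1 now. The investor offers 5.1 and keeps 10 − 5.1 = 4.9.
Round 2 (the founder proposes): the investor can get 4.9 next round, worth 0.51 × 4.9 = 2.499 now, so the founder offers 2.499, keeping 7.501.
Round 1 (the investor proposes): the founder can get 7.501 next round, worth 0.51 × 7.501 = 3.82551 now; the investor offers that and keeps 6.17449.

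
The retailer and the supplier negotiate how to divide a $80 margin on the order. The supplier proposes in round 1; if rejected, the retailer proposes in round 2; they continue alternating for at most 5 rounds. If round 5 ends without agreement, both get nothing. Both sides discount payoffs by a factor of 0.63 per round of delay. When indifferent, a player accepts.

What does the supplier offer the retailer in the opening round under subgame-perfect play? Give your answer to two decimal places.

26.05

By backward induction:
Round 5 (the supplier proposes): the retailer will accept anything ≥ 0, so the supplier offers 0 and keeps 80.
Round 4 (the retailer proposes): the supplier can get 80 next round, worth 0.63 × 80 = 50.4 now, so the retailer offers 50.4, keeping 29.6.
Round 3 (the supplier proposes): the retailer can get 29.6 next round, worth 0.63 × 29.6 = 18.648 now. The supplier offers 18.648 and keeps 80 − 18.648 = 61.352.
Round 2 (the retailer proposes): the supplier can get 61.352 next round, worth 0.63 × 61.352 = 38.65176 now. The retailer offers 38.65176 and keeps 80 − 38.65176 = 41.34824.
Round 1 (the supplier proposes): the retailer can get 41.34824 next round, worth 0.63 × 41.34824 = 26.0493912 now; the supplier offers that and keeps 53.9506088.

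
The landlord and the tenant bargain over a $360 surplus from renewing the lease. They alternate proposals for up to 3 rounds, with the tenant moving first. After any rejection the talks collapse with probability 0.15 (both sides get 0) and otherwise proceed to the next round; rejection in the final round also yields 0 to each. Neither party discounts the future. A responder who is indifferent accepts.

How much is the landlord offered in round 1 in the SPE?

Round 3 (the tenant proposes): the landlord will accept anything ≥ 0, so the tenant offers 0 and keeps 360.
Round 2 (the landlord proposes): rejecting gives the tenant an expected 0.85 × 360 = 306. The landlord offers 306 and keeps 360 − 306 = 54.
Round 1 (the tenant proposes): rejecting gives the landlord an expected 0.85 × 54 = 45.9. The tenant offers 45.9 and keeps 360 − 45.9 = 314.1.

45.9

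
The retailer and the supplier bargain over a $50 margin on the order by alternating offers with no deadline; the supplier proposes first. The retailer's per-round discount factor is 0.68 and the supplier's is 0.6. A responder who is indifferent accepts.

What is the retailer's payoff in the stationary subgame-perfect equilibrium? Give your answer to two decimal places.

Let x be the supplier's share when the supplier proposes and y be the retailer's share when the retailer proposes.
The retailer accepts iff offered ≥ 0.68·y, so x = 50 − 0.68y. Symmetrically y = 50 − 0.6x.
Substituting: x = 50 − 0.68(50 − 0.6x), giving x(1 − 0.6·0.68) = 50(1 − 0.68).
So x = 50 × 0.32 / 0.592 ≈ 27.0270, and the retailer receives 50 − x ≈ 22.9730.

22.97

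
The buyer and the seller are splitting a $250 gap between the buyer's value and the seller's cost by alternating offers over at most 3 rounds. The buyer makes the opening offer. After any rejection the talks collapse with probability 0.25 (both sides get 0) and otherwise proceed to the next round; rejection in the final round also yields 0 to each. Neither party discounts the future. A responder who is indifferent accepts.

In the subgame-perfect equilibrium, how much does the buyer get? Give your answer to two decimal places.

203.13

Round 3 (the buyer proposes): the seller will accept anything ≥ 0, so the buyer offers 0 and keeps 250.
Round 2 (the seller proposes): rejecting gives the buyer an expected 0.75 × 250 = 187.5, so the seller offers 187.5, keeping 62.5.
Round 1 (the buyer proposes): rejecting gives the seller an expected 0.75 × 62.5 = 46.875, so the buyer offers 46.875, keeping 203.125.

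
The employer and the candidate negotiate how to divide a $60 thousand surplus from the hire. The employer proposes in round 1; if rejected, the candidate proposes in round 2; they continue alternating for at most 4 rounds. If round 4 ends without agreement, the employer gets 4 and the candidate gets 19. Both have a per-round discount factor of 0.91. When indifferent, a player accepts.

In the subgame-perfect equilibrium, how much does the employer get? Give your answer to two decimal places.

12.89

By backward induction:
Round 4 (the candidate proposes): the employer gets 4 if talks fail, so the candidate offers 4 and keeps 56.
Round 3 (the employer proposes): the candidate can get 56 next round, worth 0.91 × 56 = 50.96 now, so the employer offers 50.96, keeping 9.04.
Round 2 (the candidate proposes): the employer can get 9.04 next round, worth 0.91 × 9.04 = 8.2264 now. The candidate offers 8.2264 and keeps 60 − 8.2264 = 51.7736.
Round 1 (the employer proposes): the candidate can get 51.7736 next round, worth 0.91 × 51.7736 = 47.113976 now; the employer offers that and keeps 12.886024.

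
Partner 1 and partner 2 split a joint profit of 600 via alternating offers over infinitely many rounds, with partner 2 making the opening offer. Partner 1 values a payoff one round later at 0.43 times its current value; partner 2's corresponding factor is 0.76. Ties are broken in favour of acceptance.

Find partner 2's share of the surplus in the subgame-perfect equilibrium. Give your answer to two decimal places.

508.02

In a stationary SPE each proposer offers the other exactly their discounted continuation value.
If partner 2 keeps x when proposing and partner 1 keeps y when proposing, then x = 600 − 0.43y and y = 600 − 0.76x.
Solving: x = 600(1 − 0.43) / (1 − 0.76·0.43) = 342 / 0.6732 ≈ 508.0214.
Partner 1 gets 600 − 508.0214 ≈ 91.9786.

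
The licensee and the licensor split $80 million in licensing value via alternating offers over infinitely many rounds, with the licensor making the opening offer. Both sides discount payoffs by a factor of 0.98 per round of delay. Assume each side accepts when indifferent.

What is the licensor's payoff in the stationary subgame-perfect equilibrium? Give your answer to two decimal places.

40.40

Let x be the licensor's share when the licensor proposes and y be the licensee's share when the licensee proposes.
The licensee accepts iff offered ≥ 0.98·y, so x = 80 − 0.98y. Symmetrically y = 80 − 0.98x.
Substituting: x = 80 − 0.98(80 − 0.98x), giving x(1 − 0.98·0.98) = 80(1 − 0.98).
So x = 80 × 0.02 / 0.0396 ≈ 40.4040, and the licensee receives 80 − x ≈ 39.5960.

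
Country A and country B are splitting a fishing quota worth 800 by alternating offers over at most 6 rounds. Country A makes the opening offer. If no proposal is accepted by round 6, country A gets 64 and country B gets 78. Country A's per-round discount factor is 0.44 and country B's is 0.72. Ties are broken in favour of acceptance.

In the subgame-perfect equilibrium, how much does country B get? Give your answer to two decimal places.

Round 6 (country B proposes): country A gets 64 if talks fail, so country B offers 64 and keeps 736.
Round 5 (country A proposes): country B can get 736 next round, worth 0.72 × 736 = 529.92 now, so country A offers 529.92, keeping 270.08.
Round 4 (country B proposes): country A can get 270.08 next round, worth 0.44 × 270.08 = 118.8352 now, so country B offers 118.8352, keeping 681.1648.
Round 3 (country A proposes): country B can get 681.1648 next round, worth 0.72 × 681.1648 = 490.438656 now; country A offers that and keeps 309.561344.
Round 2 (country B proposes): country A can get 309.561344 next round, worth 0.44 × 309.561344 = 136.20699136 now. Country B offers 136.20699136 and keeps 800 − 136.20699136 = 663.79300864.
Round 1 (country A proposes): country B can get 663.79300864 next round, worth 0.72 × 663.79300864 = 477.9309662208 now. Country A offers 477.9309662208 and keeps 800 − 477.9309662208 = 322.0690337792.

477.93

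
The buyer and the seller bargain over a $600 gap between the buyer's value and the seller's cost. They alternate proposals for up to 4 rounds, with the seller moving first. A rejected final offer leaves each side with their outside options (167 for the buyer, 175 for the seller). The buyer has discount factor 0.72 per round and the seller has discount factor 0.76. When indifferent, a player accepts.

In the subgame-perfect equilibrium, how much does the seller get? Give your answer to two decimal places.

Round 4 (the buyer proposes): the seller gets 175 if talks fail, so the buyer offers 175 and keeps 425.
Round 3 (the seller proposes): the buyer can get 425 next round, worth 0.72 × 425 = 306 now. The seller offers 306 and keeps 600 − 306 = 294.
Round 2 (the buyer proposes): the seller can get 294 next round, worth 0.76 × 294 = 223.44 now; the buyer offers that and keeps 376.56.
Round 1 (the seller proposes): the buyer can get 376.56 next round, worth 0.72 × 376.56 = 271.1232 now. The seller offers 271.1232 and keeps 600 − 271.1232 = 328.8768.

328.88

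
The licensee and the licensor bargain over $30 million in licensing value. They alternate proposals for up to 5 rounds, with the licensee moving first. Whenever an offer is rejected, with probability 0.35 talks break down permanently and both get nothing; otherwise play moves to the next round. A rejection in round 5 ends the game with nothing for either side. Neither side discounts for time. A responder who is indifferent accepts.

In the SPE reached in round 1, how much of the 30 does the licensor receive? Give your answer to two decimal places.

Round 5 (the licensee proposes): rejection yields 0 for the licensor; the licensee offers 0 and keeps 30.
Round 4 (the licensor proposes): rejecting gives the licensee an expected 0.65 × 30 = 19.5. The licensor offers 19.5 and keeps 30 − 19.5 = 10.5.
Round 3 (the licensee proposes): rejecting gives the licensor an expected 0.65 × 10.5 = 6.825; the licensee offers that and keeps 23.175.
Round 2 (the licensor proposes): rejecting gives the licensee an expected 0.65 × 23.175 = 15.06375, so the licensor offers 15.06375, keeping 14.93625.
Round 1 (the licensee proposes): rejecting gives the licensor an expected 0.65 × 14.93625 = 9.7085625. The licensee offers 9.7085625 and keeps 30 − 9.7085625 = 20.2914375.

9.71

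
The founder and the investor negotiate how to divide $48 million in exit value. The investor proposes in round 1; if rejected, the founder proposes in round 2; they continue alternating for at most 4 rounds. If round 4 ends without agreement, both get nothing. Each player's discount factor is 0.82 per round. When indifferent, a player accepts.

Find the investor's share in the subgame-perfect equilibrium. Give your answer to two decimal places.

Work backward from the last round.
Round 4 (the founder proposes): the investor will accept anything ≥ 0, so the founder offers 0 and keeps 48.
Round 3 (the investor proposes): the founder can get 48 next round, worth 0.82 × 48 = 39.36 now. The investor offers 39.36 and keeps 48 − 39.36 = 8.64.
Round 2 (the founder proposes): the investor can get 8.64 next round, worth 0.82 × 8.64 = 7.0848 now. The founder offers 7.0848 and keeps 48 − 7.0848 = 40.9152.
Round 1 (the investor proposes): the founder can get 40.9152 next round, worth 0.82 × 40.9152 = 33.550464 now, so the investor offers 33.550464, keeping 14.449536.

14.45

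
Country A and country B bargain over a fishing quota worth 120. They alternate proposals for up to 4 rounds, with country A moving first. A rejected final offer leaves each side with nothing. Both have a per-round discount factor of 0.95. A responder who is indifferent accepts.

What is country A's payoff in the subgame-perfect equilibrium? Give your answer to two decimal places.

Round 4 (country B proposes): country A will accept anything ≥ 0, so country B offers 0 and keeps 120.
Round 3 (country A proposes): country B can get 120 next round, worth 0.95 × 120 = 114 now. Country A offers 114 and keeps 120 − 114 = 6.
Round 2 (country B proposes): country A can get 6 next round, worth 0.95 × 6 = 5.7 now; country B offers that and keeps 114.3.
Round 1 (country A proposes): country B can get 114.3 next round, worth 0.95 × 114.3 = 108.585 now, so country A offers 108.585, keeping 11.415.

11.42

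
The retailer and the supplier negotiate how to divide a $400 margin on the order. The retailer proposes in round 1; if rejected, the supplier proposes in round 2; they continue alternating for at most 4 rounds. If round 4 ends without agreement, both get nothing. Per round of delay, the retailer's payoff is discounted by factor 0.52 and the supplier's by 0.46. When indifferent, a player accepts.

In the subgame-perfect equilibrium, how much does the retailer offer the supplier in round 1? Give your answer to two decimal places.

Round 4 (the supplier proposes): rejection yields 0 for the retailer; the supplier offers 0 and keeps 400.
Round 3 (the retailer proposes): the supplier can get 400 next round, worth 0.46 × 400 = 184 now; the retailer offers that and keeps 216.
Round 2 (the supplier proposes): the retailer can get 216 next round, worth 0.52 × 216 = 112.32 now. The supplier offers 112.32 and keeps 400 − 112.32 = 287.68.
Round 1 (the retailer proposes): the supplier can get 287.68 next round, worth 0.46 × 287.68 = 132.3328 now, so the retailer offers 132.3328, keeping 267.6672.

132.33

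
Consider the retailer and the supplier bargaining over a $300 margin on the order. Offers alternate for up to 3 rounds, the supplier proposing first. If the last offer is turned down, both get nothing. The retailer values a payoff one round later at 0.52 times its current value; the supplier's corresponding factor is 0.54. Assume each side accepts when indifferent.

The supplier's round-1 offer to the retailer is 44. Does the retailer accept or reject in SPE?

Reject

Round 3 (the supplier proposes): the retailer will accept anything ≥ 0, so the supplier offers 0 and keeps 300.
Round 2 (the retailer proposes): the supplier can get 300 next round, worth 0.54 × 300 = 162 now. The retailer offers 162 and keeps 300 − 162 = 138.
So by rejecting in round 1, the retailer gets 138 next round, worth 0.52 × 138 = 71.76 now.
Offer 44 < 71.76, so the retailer rejects.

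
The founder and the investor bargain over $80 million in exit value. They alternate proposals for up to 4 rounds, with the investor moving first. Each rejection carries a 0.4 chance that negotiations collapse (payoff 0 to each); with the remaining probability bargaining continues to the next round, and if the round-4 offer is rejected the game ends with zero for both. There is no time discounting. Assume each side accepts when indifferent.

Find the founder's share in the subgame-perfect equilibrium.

Round 4 (the founder proposes): the investor will accept anything ≥ 0, so the founder offers 0 and keeps 80.
Round 3 (the investor proposes): rejecting gives the founder an expected 0.6 × 80 = 48; the investor offers that and keeps 32.
Round 2 (the founder proposes): rejecting gives the investor an expected 0.6 × 32 = 19.2. The founder offers 19.2 and keeps 80 − 19.2 = 60.8.
Round 1 (the investor proposes): rejecting gives the founder an expected 0.6 × 60.8 = 36.48. The investor offers 36.48 and keeps 80 − 36.48 = 43.52.

36.48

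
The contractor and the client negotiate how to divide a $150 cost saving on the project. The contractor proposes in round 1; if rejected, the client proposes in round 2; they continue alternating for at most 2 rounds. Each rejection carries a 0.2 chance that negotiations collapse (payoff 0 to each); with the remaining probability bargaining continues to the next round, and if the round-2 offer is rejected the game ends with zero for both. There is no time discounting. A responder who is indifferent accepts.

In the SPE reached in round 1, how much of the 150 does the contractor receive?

30

Round 2 (the client proposes): rejection yields 0 for the contractor; the client offers 0 and keeps 150.
Round 1 (the contractor proposes): rejecting gives the client an expected 0.8 × 150 = 120, so the contractor offers 120, keeping 30.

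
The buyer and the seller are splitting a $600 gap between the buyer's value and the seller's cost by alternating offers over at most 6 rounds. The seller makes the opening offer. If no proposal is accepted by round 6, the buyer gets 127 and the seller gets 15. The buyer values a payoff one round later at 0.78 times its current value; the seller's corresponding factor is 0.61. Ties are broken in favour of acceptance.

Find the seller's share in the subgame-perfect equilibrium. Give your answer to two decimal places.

Round 6 (the buyer proposes): the seller gets 15 if talks fail, so the buyer offers 15 and keeps 585.
Round 5 (the seller proposes): the buyer can get 585 next round, worth 0.78 × 585 = 456.3 now, so the seller offers 456.3, keeping 143.7.
Round 4 (the buyer proposes): the seller can get 143.7 next round, worth 0.61 × 143.7 = 87.657 now; the buyer offers that and keeps 512.343.
Round 3 (the seller proposes): the buyer can get 512.343 next round, worth 0.78 × 512.343 = 399.62754 now, so the seller offers 399.62754, keeping 200.37246.
Round 2 (the buyer proposes): the seller can get 200.37246 next round, worth 0.61 × 200.37246 = 122.2272006 now, so the buyer offers 122.2272006, keeping 477.7727994.
Round 1 (the seller proposes): the buyer can get 477.7727994 next round, worth 0.78 × 477.7727994 = 372.662783532 now; the seller offers that and keeps 227.337216468.

227.34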